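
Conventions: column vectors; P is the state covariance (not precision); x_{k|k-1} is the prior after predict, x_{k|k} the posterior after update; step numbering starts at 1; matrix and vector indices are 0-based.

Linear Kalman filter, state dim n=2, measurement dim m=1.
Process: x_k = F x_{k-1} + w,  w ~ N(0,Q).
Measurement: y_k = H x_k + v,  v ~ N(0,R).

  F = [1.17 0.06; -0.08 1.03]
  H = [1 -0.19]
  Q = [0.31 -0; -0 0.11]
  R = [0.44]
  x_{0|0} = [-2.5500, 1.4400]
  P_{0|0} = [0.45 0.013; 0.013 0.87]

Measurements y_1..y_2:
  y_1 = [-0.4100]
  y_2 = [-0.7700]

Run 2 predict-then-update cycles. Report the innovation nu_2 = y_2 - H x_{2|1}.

innov = [0.6427]

step 1: x^-=[-2.8971, 1.6872]  P^-=[0.9310 0.0272; 0.0272 1.0337]  S=[1.3979]  K=[0.6623; -0.1210]  nu=[2.8077]  x^+=[-1.0377, 1.3475]  P^+=[0.3179 0.1393; 0.1393 1.0133]
step 2: x^-=[-1.1333, 1.4709]  P^-=[0.7683 0.2000; 0.2000 1.1640]  S=[1.1743]  K=[0.6219; -0.0180]  nu=[0.6427]  x^+=[-0.7336, 1.4593]  P^+=[0.3141 0.2132; 0.2132 1.1637]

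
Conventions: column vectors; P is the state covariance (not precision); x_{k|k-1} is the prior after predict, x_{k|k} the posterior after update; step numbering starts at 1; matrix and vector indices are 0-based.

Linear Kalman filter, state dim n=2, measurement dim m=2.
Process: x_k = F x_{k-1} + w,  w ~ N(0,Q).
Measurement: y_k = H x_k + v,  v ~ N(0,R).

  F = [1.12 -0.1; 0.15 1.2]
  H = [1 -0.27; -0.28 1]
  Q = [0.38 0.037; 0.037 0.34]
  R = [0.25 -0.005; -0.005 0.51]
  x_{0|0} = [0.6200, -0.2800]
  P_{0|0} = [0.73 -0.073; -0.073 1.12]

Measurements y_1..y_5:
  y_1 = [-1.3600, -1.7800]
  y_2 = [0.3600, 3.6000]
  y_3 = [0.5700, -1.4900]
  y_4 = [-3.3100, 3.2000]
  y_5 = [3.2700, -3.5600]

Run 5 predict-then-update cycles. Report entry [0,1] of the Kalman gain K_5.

step 1: x^-=[0.7224, -0.2430]  P^-=[1.3233 -0.0718; -0.0718 1.9429]  S=[1.7537 -0.9773; -0.9773 2.5969]  K=[0.8487 0.1491; 0.1028 0.7946]  nu=[-2.1480, -1.3347]  x^+=[-1.2996, -1.5243]  P^+=[0.2497 0.1417; 0.1417 0.4444]
step 2: x^-=[-1.3032, -2.0241]  P^-=[0.6659 0.2139; 0.2139 1.0366]  S=[0.8760 -0.2412; -0.2412 1.4790]  K=[0.7323 0.1380; 0.1116 0.6786]  nu=[1.1166, 5.2592]  x^+=[0.2404, 1.6693]  P^+=[0.2168 0.1274; 0.1274 0.3812]
step 3: x^-=[0.1023, 2.0392]  P^-=[0.6272 0.1970; 0.1970 0.9397]  S=[0.8393 -0.2224; -0.2224 1.3885]  K=[0.7185 0.1305; 0.1058 0.6540]  nu=[1.0182, -3.5005]  x^+=[0.3771, -0.1423]  P^+=[0.2120 0.1223; 0.1223 0.3672]
step 4: x^-=[0.4366, -0.1142]  P^-=[0.6222 0.1911; 0.1911 0.9176]  S=[0.8359 -0.2214; -0.2214 1.3694]  K=[0.7166 0.1282; 0.1038 0.6478]  nu=[-3.7774, 3.4365]  x^+=[-1.8297, 1.7198]  P^+=[0.2112 0.1209; 0.1209 0.3637]
step 5: x^-=[-2.2212, 1.7893]  P^-=[0.6214 0.1895; 0.1895 0.9120]  S=[0.8356 -0.2214; -0.2214 1.3646]  K=[0.7163 0.1276; 0.1033 0.6462]  nu=[5.9743, -5.9712]  x^+=[1.2962, -1.4521]  P^+=[0.2110 0.1206; 0.1206 0.3628]

K[0,1] = 0.1276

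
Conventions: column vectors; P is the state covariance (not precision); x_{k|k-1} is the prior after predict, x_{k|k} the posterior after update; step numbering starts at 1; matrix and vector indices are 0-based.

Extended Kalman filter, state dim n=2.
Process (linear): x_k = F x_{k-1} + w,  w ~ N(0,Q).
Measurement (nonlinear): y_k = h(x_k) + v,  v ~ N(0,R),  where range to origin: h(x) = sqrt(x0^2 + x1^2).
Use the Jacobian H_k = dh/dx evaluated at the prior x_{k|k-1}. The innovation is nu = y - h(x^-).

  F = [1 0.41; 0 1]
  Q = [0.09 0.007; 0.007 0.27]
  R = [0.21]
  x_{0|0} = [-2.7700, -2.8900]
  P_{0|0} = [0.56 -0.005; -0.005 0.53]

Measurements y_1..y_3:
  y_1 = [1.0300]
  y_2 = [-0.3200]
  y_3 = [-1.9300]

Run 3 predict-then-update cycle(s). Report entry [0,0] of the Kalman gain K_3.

K[0,0] = -0.2865

step 1: x^-=[-3.9549, -2.8900]  P^-=[0.7350 0.2193; 0.2193 0.8000]  H_jac=[-0.8074 -0.5900]  S=[1.1766]  K=[-0.6144; -0.5517]  nu=[-3.8683]  x^+=[-1.5784, -0.7560]  P^+=[0.2909 -0.1795; -0.1795 0.4419]
step 2: x^-=[-1.8884, -0.7560]  P^-=[0.3081 0.0087; 0.0087 0.7119]  H_jac=[-0.9284 -0.3717]  S=[0.5799]  K=[-0.4988; -0.4703]  nu=[-2.3541]  x^+=[-0.7142, 0.3511]  P^+=[0.1638 -0.1273; -0.1273 0.5837]
step 3: x^-=[-0.5702, 0.3511]  P^-=[0.2475 0.1190; 0.1190 0.8537]  H_jac=[-0.8515 0.5243]  S=[0.5179]  K=[-0.2865; 0.6686]  nu=[-2.5996]  x^+=[0.1746, -1.3870]  P^+=[0.2050 0.2182; 0.2182 0.6222]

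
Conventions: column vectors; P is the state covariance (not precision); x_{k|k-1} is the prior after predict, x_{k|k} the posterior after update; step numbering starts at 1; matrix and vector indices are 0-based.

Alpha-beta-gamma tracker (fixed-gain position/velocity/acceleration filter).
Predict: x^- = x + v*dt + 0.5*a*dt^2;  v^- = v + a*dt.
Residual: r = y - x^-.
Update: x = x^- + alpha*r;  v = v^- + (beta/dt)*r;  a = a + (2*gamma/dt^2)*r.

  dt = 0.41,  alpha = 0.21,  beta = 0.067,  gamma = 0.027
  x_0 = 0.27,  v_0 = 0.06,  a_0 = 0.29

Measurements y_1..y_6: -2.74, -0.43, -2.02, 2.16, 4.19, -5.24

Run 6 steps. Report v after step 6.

v_post = -0.0791

step 1: x_pred=0.3190  r=-3.0590  x^+=-0.3234  v^+=-0.3210  a^+=-0.6927
step 2: x_pred=-0.5132  r=0.0832  x^+=-0.4958  v^+=-0.5914  a^+=-0.6659
step 3: x_pred=-0.7942  r=-1.2258  x^+=-1.0516  v^+=-1.0647  a^+=-1.0597
step 4: x_pred=-1.5772  r=3.7372  x^+=-0.7924  v^+=-0.8885  a^+=0.1408
step 5: x_pred=-1.1448  r=5.3348  x^+=-0.0245  v^+=0.0411  a^+=1.8546
step 6: x_pred=0.1482  r=-5.3882  x^+=-0.9833  v^+=-0.0791  a^+=0.1237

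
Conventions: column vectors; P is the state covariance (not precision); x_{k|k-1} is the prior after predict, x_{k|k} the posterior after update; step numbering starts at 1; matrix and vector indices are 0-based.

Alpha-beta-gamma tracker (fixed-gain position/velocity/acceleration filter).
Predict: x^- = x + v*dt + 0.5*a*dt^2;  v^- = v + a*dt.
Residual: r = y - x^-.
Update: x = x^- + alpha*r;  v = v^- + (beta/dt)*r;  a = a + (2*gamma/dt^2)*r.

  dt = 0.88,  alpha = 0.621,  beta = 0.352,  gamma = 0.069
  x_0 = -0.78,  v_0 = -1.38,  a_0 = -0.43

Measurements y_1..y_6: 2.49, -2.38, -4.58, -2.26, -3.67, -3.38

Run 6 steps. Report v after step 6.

step 1: x_pred=-2.1609  r=4.6509  x^+=0.7273  v^+=0.1020  a^+=0.3988
step 2: x_pred=0.9714  r=-3.3514  x^+=-1.1098  v^+=-0.8877  a^+=-0.1984
step 3: x_pred=-1.9678  r=-2.6122  x^+=-3.5900  v^+=-2.1072  a^+=-0.6639
step 4: x_pred=-5.7014  r=3.4414  x^+=-3.5643  v^+=-1.3149  a^+=-0.0507
step 5: x_pred=-4.7410  r=1.0710  x^+=-4.0759  v^+=-0.9311  a^+=0.1402
step 6: x_pred=-4.8410  r=1.4610  x^+=-3.9337  v^+=-0.2233  a^+=0.4005

v_post = -0.2233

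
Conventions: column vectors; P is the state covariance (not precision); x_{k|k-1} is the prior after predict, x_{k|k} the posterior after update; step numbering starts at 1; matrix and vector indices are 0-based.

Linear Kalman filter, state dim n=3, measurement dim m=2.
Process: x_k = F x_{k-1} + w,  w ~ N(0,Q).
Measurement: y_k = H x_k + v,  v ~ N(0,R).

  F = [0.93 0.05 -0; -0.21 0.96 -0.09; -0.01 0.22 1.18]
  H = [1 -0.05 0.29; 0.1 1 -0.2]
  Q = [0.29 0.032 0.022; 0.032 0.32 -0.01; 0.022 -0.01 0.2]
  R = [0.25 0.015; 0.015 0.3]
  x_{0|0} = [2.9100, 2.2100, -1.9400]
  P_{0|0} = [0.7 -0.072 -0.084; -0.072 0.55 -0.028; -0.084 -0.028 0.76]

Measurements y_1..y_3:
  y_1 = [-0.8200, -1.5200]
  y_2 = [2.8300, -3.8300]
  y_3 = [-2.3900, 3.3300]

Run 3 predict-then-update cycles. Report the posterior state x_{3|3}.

x_post = [0.2919, 0.1408, -5.2031]

step 1: x^-=[2.8168, 1.6851, -1.8321]  P^-=[0.8901 -0.1347 -0.0870; -0.1347 0.8946 0.0205; -0.0870 0.0205 1.2727]  S=[1.2118 -0.1275; -0.1275 1.2227]  K=[0.7248 0.0525; -0.0684 0.7101; 0.2134 -0.1763]  nu=[-3.0212, -3.8532]  x^+=[0.4249, -0.8444, -1.7977]  P^+=[0.2598 -0.0550 -0.2780; -0.0550 0.2599 0.2121; -0.2780 0.2121 1.1699]
step 2: x^-=[0.3529, -0.7381, -2.3113]  P^-=[0.5103 -0.0325 -0.2813; -0.0325 0.5555 0.2290; -0.2813 0.2290 1.9585]  S=[0.7598 0.0092; 0.0092 0.8521]  K=[0.5654 0.0817; 0.0010 0.5943; 0.3650 -0.2279]  nu=[3.1105, -3.5894]  x^+=[1.8180, -2.8685, -0.3580]  P^+=[0.2609 -0.0773 -0.4213; -0.0773 0.2545 0.3421; -0.4213 0.3421 1.8146]
step 3: x^-=[1.5473, -3.1033, -1.0717]  P^-=[0.5091 -0.0413 -0.4356; -0.0413 0.5369 0.3407; -0.4356 0.3407 2.9269]  S=[0.7482 0.0050; 0.0050 0.8319]  K=[0.5136 0.1133; 0.0374 0.5582; 0.5319 -0.3496]  nu=[-3.7817, 6.0642]  x^+=[0.2919, 0.1408, -5.2031]  P^+=[0.3005 -0.1096 -0.6064; -0.1096 0.2764 0.4868; -0.6064 0.4868 2.6154]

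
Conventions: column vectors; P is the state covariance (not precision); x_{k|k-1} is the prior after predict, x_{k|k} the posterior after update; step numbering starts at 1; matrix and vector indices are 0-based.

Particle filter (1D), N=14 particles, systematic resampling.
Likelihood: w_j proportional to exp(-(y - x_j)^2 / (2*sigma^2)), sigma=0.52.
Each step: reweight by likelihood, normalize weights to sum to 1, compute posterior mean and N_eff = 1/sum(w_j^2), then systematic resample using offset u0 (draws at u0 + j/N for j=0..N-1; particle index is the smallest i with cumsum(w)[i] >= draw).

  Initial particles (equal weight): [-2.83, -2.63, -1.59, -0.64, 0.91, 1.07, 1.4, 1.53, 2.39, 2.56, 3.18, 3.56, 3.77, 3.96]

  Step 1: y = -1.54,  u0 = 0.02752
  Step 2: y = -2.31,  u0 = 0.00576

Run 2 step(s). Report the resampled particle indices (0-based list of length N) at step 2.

resampled_idx = [0, 0, 1, 1, 2, 3, 4, 5, 6, 7, 8, 9, 10, 11]

step 1: w=[0.0335, 0.0808, 0.7233, 0.1625, 0.0000, 0.0000, 0.0000, 0.0000, 0.0000, 0.0000, 0.0000, 0.0000, 0.0000, 0.0000]  mean=-1.5611  Neff=1.7949  idx=[0, 1, 2, 2, 2, 2, 2, 2, 2, 2, 2, 2, 3, 3]
step 2: w=[0.1149, 0.1567, 0.0726, 0.0726, 0.0726, 0.0726, 0.0726, 0.0726, 0.0726, 0.0726, 0.0726, 0.0726, 0.0011, 0.0011]  mean=-1.8934  Neff=11.0496  idx=[0, 0, 1, 1, 2, 3, 4, 5, 6, 7, 8, 9, 10, 11]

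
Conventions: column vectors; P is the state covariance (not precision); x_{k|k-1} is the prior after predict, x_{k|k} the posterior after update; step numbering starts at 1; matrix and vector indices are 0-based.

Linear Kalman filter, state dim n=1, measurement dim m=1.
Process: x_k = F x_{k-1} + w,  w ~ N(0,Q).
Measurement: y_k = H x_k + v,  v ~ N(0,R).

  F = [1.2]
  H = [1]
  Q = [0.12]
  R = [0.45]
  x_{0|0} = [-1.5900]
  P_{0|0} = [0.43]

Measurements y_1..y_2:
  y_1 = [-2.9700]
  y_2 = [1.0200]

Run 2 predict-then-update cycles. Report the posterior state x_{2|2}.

step 1: x^-=[-1.9080]  P^-=[0.7392]  S=[1.1892]  K=[0.6216]  nu=[-1.0620]  x^+=[-2.5681]  P^+=[0.2797]
step 2: x^-=[-3.0818]  P^-=[0.5228]  S=[0.9728]  K=[0.5374]  nu=[4.1018]  x^+=[-0.8774]  P^+=[0.2418]

x_post = [-0.8774]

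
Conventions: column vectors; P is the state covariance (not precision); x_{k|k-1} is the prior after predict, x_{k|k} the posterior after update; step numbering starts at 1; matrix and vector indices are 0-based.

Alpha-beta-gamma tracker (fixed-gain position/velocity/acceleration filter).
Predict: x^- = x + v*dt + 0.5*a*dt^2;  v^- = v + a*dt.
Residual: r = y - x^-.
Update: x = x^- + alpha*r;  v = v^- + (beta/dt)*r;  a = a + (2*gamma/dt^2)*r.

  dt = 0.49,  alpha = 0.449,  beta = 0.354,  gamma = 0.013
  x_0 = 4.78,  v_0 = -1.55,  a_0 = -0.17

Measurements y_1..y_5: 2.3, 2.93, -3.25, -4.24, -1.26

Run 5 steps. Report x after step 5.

x_post = -4.4726

step 1: x_pred=4.0001  r=-1.7001  x^+=3.2368  v^+=-2.8615  a^+=-0.3541
step 2: x_pred=1.7921  r=1.1379  x^+=2.3030  v^+=-2.2130  a^+=-0.2309
step 3: x_pred=1.1909  r=-4.4409  x^+=-0.8030  v^+=-5.5344  a^+=-0.7118
step 4: x_pred=-3.6004  r=-0.6396  x^+=-3.8876  v^+=-6.3453  a^+=-0.7810
step 5: x_pred=-7.0905  r=5.8305  x^+=-4.4726  v^+=-2.5158  a^+=-0.1497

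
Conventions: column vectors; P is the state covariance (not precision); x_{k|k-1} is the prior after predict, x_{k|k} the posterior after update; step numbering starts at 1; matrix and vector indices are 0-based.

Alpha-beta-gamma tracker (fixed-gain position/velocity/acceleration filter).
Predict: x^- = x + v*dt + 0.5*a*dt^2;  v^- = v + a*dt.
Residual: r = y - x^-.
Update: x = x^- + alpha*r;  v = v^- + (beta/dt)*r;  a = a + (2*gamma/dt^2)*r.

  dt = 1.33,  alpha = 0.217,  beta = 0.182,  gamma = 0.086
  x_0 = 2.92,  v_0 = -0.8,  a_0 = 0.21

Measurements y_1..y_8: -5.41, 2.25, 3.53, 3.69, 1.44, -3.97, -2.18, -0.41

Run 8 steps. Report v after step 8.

v_post = 0.0229

step 1: x_pred=2.0417  r=-7.4517  x^+=0.4247  v^+=-1.5404  a^+=-0.5146
step 2: x_pred=-2.0792  r=4.3292  x^+=-1.1397  v^+=-1.6324  a^+=-0.0936
step 3: x_pred=-3.3936  r=6.9236  x^+=-1.8912  v^+=-0.8095  a^+=0.5796
step 4: x_pred=-2.4551  r=6.1451  x^+=-1.1217  v^+=0.8023  a^+=1.1771
step 5: x_pred=0.9865  r=0.4535  x^+=1.0849  v^+=2.4299  a^+=1.2212
step 6: x_pred=5.3969  r=-9.3669  x^+=3.3642  v^+=2.7724  a^+=0.3104
step 7: x_pred=7.3261  r=-9.5061  x^+=5.2632  v^+=1.8844  a^+=-0.6139
step 8: x_pred=7.2265  r=-7.6365  x^+=5.5694  v^+=0.0229  a^+=-1.3564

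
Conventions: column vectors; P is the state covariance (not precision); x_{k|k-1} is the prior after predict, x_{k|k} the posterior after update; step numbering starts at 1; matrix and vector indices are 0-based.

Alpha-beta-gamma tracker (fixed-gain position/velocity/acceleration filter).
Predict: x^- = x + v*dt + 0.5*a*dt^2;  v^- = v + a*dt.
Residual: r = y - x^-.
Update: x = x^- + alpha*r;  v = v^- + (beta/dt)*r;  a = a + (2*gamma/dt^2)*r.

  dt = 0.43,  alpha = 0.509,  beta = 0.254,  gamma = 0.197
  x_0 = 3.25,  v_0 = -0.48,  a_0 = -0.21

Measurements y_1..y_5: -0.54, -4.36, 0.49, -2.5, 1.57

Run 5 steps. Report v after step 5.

v_post = 3.7308

step 1: x_pred=3.0242  r=-3.5642  x^+=1.2100  v^+=-2.6757  a^+=-7.8049
step 2: x_pred=-0.6621  r=-3.6979  x^+=-2.5443  v^+=-8.2161  a^+=-15.6847
step 3: x_pred=-7.5273  r=8.0173  x^+=-3.4465  v^+=-10.2247  a^+=1.3992
step 4: x_pred=-7.7138  r=5.2138  x^+=-5.0600  v^+=-6.5433  a^+=12.5091
step 5: x_pred=-6.7171  r=8.2871  x^+=-2.4990  v^+=3.7308  a^+=30.1680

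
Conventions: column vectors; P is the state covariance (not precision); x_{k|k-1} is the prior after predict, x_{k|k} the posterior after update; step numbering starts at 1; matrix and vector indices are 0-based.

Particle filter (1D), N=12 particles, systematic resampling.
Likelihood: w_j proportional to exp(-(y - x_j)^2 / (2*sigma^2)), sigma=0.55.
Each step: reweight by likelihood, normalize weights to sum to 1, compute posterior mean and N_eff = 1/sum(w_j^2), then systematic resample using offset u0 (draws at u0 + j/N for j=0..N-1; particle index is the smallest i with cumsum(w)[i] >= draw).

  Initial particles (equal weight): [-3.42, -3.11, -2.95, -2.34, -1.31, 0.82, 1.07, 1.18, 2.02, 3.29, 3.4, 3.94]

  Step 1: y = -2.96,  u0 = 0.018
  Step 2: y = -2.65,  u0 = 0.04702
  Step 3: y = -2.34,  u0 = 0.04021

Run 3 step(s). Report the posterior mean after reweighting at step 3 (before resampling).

post_mean = -2.7235

step 1: w=[0.2196, 0.3002, 0.3116, 0.1651, 0.0035, 0.0000, 0.0000, 0.0000, 0.0000, 0.0000, 0.0000, 0.0000]  mean=-2.9949  Neff=3.8062  idx=[0, 0, 0, 1, 1, 1, 1, 2, 2, 2, 3, 3]
step 2: w=[0.0456, 0.0456, 0.0456, 0.0856, 0.0856, 0.0856, 0.0856, 0.1046, 0.1046, 0.1046, 0.1036, 0.1036]  mean=-2.9427  Neff=11.1344  idx=[1, 2, 3, 4, 5, 6, 7, 8, 9, 10, 10, 11]
step 3: w=[0.0227, 0.0227, 0.0585, 0.0585, 0.0585, 0.0585, 0.0843, 0.0843, 0.0843, 0.1559, 0.1559, 0.1559]  mean=-2.7235  Neff=9.1777  idx=[1, 3, 4, 6, 7, 8, 9, 9, 10, 10, 11, 11]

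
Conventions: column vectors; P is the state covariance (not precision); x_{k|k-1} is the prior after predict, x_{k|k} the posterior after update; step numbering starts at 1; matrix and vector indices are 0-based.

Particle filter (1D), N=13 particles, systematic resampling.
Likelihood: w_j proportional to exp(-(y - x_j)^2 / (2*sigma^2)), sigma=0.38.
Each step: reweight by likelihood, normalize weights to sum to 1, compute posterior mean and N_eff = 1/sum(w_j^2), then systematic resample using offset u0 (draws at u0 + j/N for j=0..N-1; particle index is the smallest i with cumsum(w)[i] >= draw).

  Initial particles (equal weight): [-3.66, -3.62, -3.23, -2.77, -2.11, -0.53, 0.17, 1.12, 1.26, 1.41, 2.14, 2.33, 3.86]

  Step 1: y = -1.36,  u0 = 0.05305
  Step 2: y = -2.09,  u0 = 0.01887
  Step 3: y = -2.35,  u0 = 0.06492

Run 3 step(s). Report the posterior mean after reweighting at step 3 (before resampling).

post_mean = -2.1100

step 1: w=[0.0000, 0.0000, 0.0000, 0.0043, 0.6043, 0.3901, 0.0013, 0.0000, 0.0000, 0.0000, 0.0000, 0.0000, 0.0000]  mean=-1.4936  Neff=1.9330  idx=[4, 4, 4, 4, 4, 4, 4, 4, 5, 5, 5, 5, 5]
step 2: w=[0.1250, 0.1250, 0.1250, 0.1250, 0.1250, 0.1250, 0.1250, 0.1250, 0.0000, 0.0000, 0.0000, 0.0000, 0.0000]  mean=-2.1098  Neff=8.0022  idx=[0, 0, 1, 1, 2, 3, 3, 4, 5, 5, 6, 6, 7]
step 3: w=[0.0769, 0.0769, 0.0769, 0.0769, 0.0769, 0.0769, 0.0769, 0.0769, 0.0769, 0.0769, 0.0769, 0.0769, 0.0769]  mean=-2.1100  Neff=13.0000  idx=[0, 1, 2, 3, 4, 5, 6, 7, 8, 9, 10, 11, 12]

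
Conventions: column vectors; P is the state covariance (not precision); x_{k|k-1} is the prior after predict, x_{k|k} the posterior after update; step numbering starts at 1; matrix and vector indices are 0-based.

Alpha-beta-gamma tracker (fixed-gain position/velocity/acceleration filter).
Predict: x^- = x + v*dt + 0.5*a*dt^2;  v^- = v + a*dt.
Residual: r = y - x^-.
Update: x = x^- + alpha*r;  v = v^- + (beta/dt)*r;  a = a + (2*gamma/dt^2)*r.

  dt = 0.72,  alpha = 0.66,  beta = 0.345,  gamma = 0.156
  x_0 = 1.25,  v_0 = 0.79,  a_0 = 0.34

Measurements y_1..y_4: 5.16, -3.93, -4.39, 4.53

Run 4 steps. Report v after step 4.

step 1: x_pred=1.9069  r=3.2531  x^+=4.0540  v^+=2.5936  a^+=2.2979
step 2: x_pred=6.5169  r=-10.4469  x^+=-0.3780  v^+=-0.7578  a^+=-3.9896
step 3: x_pred=-1.9578  r=-2.4322  x^+=-3.5630  v^+=-4.7958  a^+=-5.4535
step 4: x_pred=-8.4295  r=12.9595  x^+=0.1238  v^+=-2.5125  a^+=2.3462

v_post = -2.5125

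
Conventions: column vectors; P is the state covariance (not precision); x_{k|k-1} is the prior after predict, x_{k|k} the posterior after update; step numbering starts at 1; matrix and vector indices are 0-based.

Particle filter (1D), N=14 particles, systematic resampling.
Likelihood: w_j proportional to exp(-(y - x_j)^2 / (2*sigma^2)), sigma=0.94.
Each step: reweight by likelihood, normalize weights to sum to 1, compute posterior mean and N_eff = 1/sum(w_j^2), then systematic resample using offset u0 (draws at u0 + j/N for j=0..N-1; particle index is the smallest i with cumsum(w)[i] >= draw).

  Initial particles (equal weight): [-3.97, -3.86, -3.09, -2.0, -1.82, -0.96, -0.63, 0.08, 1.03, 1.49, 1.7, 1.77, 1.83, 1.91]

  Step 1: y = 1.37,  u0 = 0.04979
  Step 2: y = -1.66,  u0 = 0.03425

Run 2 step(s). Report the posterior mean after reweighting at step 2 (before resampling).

step 1: w=[0.0000, 0.0000, 0.0000, 0.0003, 0.0005, 0.0076, 0.0172, 0.0643, 0.1545, 0.1636, 0.1551, 0.1507, 0.1463, 0.1399]  mean=1.4537  Neff=6.9996  idx=[7, 8, 8, 9, 9, 9, 10, 10, 11, 11, 12, 12, 13, 13]
step 2: w=[0.7705, 0.0712, 0.0712, 0.0156, 0.0156, 0.0156, 0.0072, 0.0072, 0.0055, 0.0055, 0.0043, 0.0043, 0.0032, 0.0032]  mean=0.3497  Neff=1.6534  idx=[0, 0, 0, 0, 0, 0, 0, 0, 0, 0, 0, 1, 2, 6]

post_mean = 0.3497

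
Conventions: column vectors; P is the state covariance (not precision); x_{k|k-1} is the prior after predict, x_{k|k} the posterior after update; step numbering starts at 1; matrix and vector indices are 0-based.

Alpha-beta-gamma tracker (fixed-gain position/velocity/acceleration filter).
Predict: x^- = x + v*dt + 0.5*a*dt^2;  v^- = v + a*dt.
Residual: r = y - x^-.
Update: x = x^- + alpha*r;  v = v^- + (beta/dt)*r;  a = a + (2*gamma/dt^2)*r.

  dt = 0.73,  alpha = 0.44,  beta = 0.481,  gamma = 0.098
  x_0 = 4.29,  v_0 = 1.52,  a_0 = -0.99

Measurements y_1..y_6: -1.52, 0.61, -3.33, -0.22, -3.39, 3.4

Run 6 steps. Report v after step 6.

step 1: x_pred=5.1358  r=-6.6558  x^+=2.2073  v^+=-3.5882  a^+=-3.4380
step 2: x_pred=-1.3282  r=1.9382  x^+=-0.4754  v^+=-4.8209  a^+=-2.7251
step 3: x_pred=-4.7208  r=1.3908  x^+=-4.1088  v^+=-5.8939  a^+=-2.2136
step 4: x_pred=-9.0012  r=8.7812  x^+=-5.1374  v^+=-1.7238  a^+=1.0161
step 5: x_pred=-6.1251  r=2.7351  x^+=-4.9217  v^+=0.8201  a^+=2.0221
step 6: x_pred=-3.7842  r=7.1842  x^+=-0.6232  v^+=7.0299  a^+=4.6644

v_post = 7.0299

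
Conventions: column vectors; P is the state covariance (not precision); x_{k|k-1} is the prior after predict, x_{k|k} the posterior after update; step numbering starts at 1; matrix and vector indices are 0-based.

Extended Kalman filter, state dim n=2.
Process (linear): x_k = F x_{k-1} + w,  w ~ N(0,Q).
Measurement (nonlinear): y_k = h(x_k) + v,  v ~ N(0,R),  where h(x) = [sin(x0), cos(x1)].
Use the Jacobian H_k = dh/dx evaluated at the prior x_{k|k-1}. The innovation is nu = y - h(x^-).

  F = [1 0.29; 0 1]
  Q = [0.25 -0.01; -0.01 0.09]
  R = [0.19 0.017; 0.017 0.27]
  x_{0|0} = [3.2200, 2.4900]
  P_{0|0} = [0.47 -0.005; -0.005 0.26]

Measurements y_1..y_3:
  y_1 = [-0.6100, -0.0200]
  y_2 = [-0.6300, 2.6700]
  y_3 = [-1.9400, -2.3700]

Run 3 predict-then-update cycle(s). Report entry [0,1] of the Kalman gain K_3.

step 1: x^-=[3.9421, 2.4900]  P^-=[0.7390 0.0604; 0.0604 0.3500]  H_jac=[-0.6963 0.0000; 0.0000 -0.6065]  S=[0.5483 0.0425; 0.0425 0.3987]  K=[-0.9391 0.0082; -0.0357 -0.5285]  nu=[0.1077, 0.7751]  x^+=[3.8473, 2.0765]  P^+=[0.2560 0.0227; 0.0227 0.2363]
step 2: x^-=[4.4495, 2.0765]  P^-=[0.5390 0.0812; 0.0812 0.3263]  H_jac=[-0.2599 0.0000; 0.0000 -0.8748]  S=[0.2264 0.0355; 0.0355 0.5197]  K=[-0.6037 -0.0955; -0.0072 -0.5488]  nu=[0.3356, 3.1544]  x^+=[3.9457, 0.3430]  P^+=[0.4477 0.0412; 0.0412 0.1695]
step 3: x^-=[4.0452, 0.3430]  P^-=[0.7358 0.0804; 0.0804 0.2595]  H_jac=[-0.6188 0.0000; 0.0000 -0.3363]  S=[0.4717 0.0337; 0.0337 0.2994]  K=[-0.9665 0.0186; -0.0852 -0.2820]  nu=[-1.1544, -3.3117]  x^+=[5.0994, 1.3752]  P^+=[0.2963 0.0339; 0.0339 0.2307]

K[0,1] = 0.0186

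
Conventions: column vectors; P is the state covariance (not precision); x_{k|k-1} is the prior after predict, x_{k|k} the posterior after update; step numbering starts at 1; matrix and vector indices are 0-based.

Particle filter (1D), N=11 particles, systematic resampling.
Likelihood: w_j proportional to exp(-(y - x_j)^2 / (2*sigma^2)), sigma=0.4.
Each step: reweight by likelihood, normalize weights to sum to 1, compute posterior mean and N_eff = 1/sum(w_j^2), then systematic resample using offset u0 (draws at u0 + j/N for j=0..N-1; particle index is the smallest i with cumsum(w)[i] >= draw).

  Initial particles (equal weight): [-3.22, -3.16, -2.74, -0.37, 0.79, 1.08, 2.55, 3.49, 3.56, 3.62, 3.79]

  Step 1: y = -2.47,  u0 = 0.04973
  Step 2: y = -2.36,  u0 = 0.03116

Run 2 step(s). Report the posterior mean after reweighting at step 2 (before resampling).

post_mean = -2.7824

step 1: w=[0.1443, 0.1891, 0.6666, 0.0000, 0.0000, 0.0000, 0.0000, 0.0000, 0.0000, 0.0000, 0.0000]  mean=-2.8887  Neff=1.9963  idx=[0, 0, 1, 1, 2, 2, 2, 2, 2, 2, 2]
step 2: w=[0.0201, 0.0201, 0.0275, 0.0275, 0.1293, 0.1293, 0.1293, 0.1293, 0.1293, 0.1293, 0.1293]  mean=-2.7824  Neff=8.3840  idx=[1, 4, 4, 5, 6, 7, 7, 8, 9, 9, 10]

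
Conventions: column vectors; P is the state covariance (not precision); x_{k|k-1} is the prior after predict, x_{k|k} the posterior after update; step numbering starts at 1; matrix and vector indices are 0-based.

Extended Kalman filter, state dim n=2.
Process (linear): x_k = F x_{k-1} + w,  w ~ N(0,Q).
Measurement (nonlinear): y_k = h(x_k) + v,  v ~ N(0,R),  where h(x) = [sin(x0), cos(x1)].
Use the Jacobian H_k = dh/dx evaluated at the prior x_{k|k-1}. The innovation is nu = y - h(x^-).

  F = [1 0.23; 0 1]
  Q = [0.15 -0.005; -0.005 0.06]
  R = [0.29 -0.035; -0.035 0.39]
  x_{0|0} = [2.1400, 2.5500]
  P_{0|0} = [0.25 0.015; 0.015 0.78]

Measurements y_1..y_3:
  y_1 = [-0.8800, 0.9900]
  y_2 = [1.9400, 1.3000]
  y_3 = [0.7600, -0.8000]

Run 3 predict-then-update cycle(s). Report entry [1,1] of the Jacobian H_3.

H_jac[1,1] = -0.4843

step 1: x^-=[2.7265, 2.5500]  P^-=[0.4482 0.1894; 0.1894 0.8400]  H_jac=[-0.9151 0.0000; 0.0000 -0.5577]  S=[0.6653 0.0617; 0.0617 0.6512]  K=[-0.6067 -0.1047; -0.1956 -0.7008]  nu=[-1.2833, 1.8201]  x^+=[3.3145, 1.5255]  P^+=[0.1883 0.0352; 0.0352 0.4778]
step 2: x^-=[3.6653, 1.5255]  P^-=[0.3797 0.1401; 0.1401 0.5378]  H_jac=[-0.8660 0.0000; 0.0000 -0.9990]  S=[0.5748 0.0862; 0.0862 0.9267]  K=[-0.5573 -0.0992; -0.1259 -0.5680]  nu=[2.4401, 1.2547]  x^+=[2.1811, 0.5056]  P^+=[0.1826 0.0192; 0.0192 0.2174]
step 3: x^-=[2.2974, 0.5056]  P^-=[0.3529 0.0642; 0.0642 0.2774]  H_jac=[-0.6643 0.0000; 0.0000 -0.4843]  S=[0.4458 -0.0143; -0.0143 0.4551]  K=[-0.5287 -0.0850; -0.1053 -0.2985]  nu=[0.0126, -1.6749]  x^+=[2.4331, 1.0043]  P^+=[0.2263 0.0302; 0.0302 0.2328]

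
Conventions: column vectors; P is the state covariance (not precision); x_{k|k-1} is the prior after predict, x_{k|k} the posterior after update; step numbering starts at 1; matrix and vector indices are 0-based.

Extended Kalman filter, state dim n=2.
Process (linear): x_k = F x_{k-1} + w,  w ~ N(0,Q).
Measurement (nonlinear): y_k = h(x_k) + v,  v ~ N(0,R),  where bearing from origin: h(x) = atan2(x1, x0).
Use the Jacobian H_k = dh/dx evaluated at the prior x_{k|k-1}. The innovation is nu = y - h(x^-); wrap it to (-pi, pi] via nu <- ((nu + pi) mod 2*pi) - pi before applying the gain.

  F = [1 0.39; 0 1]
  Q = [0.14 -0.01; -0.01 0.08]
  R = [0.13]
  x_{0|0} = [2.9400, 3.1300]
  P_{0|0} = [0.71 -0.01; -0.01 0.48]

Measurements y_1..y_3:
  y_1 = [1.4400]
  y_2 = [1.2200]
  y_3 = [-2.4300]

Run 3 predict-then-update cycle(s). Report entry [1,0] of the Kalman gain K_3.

K[1,0] = 0.2577

step 1: x^-=[4.1607, 3.1300]  P^-=[0.9152 0.1672; 0.1672 0.5600]  H_jac=[-0.1155 0.1535]  S=[0.1495]  K=[-0.5353; 0.4459]  nu=[0.7950]  x^+=[3.7351, 3.4845]  P^+=[0.8724 0.2029; 0.2029 0.5303]
step 2: x^-=[5.0941, 3.4845]  P^-=[1.2513 0.3997; 0.3997 0.6103]  H_jac=[-0.0915 0.1337]  S=[0.1416]  K=[-0.4309; 0.3182]  nu=[0.6201]  x^+=[4.8269, 3.6818]  P^+=[1.2250 0.4191; 0.4191 0.5959]
step 3: x^-=[6.2628, 3.6818]  P^-=[1.7825 0.6415; 0.6415 0.6759]  H_jac=[-0.0698 0.1187]  S=[0.1376]  K=[-0.3505; 0.2577]  nu=[-2.9615]  x^+=[7.3009, 2.9185]  P^+=[1.7656 0.6539; 0.6539 0.6668]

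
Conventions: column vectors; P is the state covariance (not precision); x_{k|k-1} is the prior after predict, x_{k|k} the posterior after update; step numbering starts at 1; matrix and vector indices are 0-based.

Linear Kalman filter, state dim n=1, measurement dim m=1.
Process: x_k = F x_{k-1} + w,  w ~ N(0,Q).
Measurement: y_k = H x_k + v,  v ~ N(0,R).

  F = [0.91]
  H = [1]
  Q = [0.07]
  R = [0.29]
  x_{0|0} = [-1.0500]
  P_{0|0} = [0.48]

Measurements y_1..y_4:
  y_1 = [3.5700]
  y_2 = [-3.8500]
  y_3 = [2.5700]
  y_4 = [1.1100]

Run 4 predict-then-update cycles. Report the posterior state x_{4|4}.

x_post = [0.7243]

step 1: x^-=[-0.9555]  P^-=[0.4675]  S=[0.7575]  K=[0.6172]  nu=[4.5255]  x^+=[1.8374]  P^+=[0.1790]
step 2: x^-=[1.6721]  P^-=[0.2182]  S=[0.5082]  K=[0.4294]  nu=[-5.5221]  x^+=[-0.6989]  P^+=[0.1245]
step 3: x^-=[-0.6360]  P^-=[0.1731]  S=[0.4631]  K=[0.3738]  nu=[3.2060]  x^+=[0.5624]  P^+=[0.1084]
step 4: x^-=[0.5118]  P^-=[0.1598]  S=[0.4498]  K=[0.3552]  nu=[0.5982]  x^+=[0.7243]  P^+=[0.1030]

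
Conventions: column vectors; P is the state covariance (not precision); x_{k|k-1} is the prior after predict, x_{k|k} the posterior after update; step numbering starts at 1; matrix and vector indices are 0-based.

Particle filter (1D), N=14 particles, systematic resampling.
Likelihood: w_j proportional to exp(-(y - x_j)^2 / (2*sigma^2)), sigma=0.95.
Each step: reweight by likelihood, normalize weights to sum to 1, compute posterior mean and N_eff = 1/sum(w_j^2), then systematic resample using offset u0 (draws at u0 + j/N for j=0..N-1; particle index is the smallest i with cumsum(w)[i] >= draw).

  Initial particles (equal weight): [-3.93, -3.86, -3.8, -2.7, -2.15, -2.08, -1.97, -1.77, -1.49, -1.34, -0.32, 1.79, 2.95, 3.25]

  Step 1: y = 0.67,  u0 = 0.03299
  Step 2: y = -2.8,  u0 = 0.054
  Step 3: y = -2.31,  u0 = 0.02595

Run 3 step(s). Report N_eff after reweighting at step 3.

step 1: w=[0.0000, 0.0000, 0.0000, 0.0013, 0.0085, 0.0106, 0.0147, 0.0258, 0.0527, 0.0745, 0.4061, 0.3489, 0.0392, 0.0175]  mean=0.3701  Neff=3.3565  idx=[6, 8, 9, 10, 10, 10, 10, 10, 11, 11, 11, 11, 11, 12]
step 2: w=[0.4428, 0.2506, 0.1991, 0.0215, 0.0215, 0.0215, 0.0215, 0.0215, 0.0000, 0.0000, 0.0000, 0.0000, 0.0000, 0.0000]  mean=-1.5469  Neff=3.3240  idx=[0, 0, 0, 0, 0, 0, 1, 1, 1, 2, 2, 2, 3, 7]
step 3: w=[0.0967, 0.0967, 0.0967, 0.0967, 0.0967, 0.0967, 0.0710, 0.0710, 0.0710, 0.0612, 0.0612, 0.0612, 0.0115, 0.0115]  mean=-1.7141  Neff=12.0831  idx=[0, 1, 1, 2, 3, 3, 4, 5, 6, 7, 8, 9, 10, 11]

N_eff = 12.0831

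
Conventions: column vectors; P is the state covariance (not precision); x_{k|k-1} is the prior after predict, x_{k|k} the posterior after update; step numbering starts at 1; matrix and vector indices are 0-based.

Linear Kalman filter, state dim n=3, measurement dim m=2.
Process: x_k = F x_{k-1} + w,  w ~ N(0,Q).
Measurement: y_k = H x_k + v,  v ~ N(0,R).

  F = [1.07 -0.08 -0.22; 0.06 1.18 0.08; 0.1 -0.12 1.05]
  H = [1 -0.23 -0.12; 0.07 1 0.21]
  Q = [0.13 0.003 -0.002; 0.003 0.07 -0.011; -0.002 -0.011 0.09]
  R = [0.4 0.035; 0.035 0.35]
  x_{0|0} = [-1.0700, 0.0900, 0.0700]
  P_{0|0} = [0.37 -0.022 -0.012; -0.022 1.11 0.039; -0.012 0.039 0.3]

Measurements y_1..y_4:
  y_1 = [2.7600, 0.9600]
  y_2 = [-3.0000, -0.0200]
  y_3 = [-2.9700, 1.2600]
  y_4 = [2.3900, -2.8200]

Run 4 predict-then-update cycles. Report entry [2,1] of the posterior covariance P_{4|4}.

step 1: x^-=[-1.1675, 0.0476, -0.0443]  P^-=[0.5860 -0.1222 -0.0335; -0.1222 1.6229 -0.0961; -0.0335 -0.0961 0.4286]  S=[1.1370 -0.4189; -0.4189 1.9363]  K=[0.5725 0.0783; -0.1329 0.7946; -0.0618 -0.0177]  nu=[3.9331, 1.0034]  x^+=[1.1628, 0.3222, -0.3052]  P^+=[0.2390 0.0300 0.0031; 0.0300 0.2919 -0.0977; 0.0031 -0.0977 0.4246]
step 2: x^-=[1.2856, 0.4255, -0.2428]  P^-=[0.4160 0.0473 -0.0667; 0.0473 0.4658 -0.1319; -0.0667 -0.1319 0.5893]  S=[0.8361 -0.0025; -0.0025 0.7931]  K=[0.4944 0.0803; -0.0509 0.5564; -0.1282 -0.0165]  nu=[-4.2168, -0.4845]  x^+=[-0.8380, 0.3705, 0.3056]  P^+=[0.2068 0.0336 -0.0127; 0.0336 0.2180 -0.1302; -0.0127 -0.1302 0.5753]
step 3: x^-=[-0.9936, 0.4114, 0.1926]  P^-=[0.3916 0.0616 -0.1218; 0.0616 0.3580 -0.1495; -0.1218 -0.1495 0.7588]  S=[0.8141 0.0222; 0.0222 0.6856]  K=[0.4795 0.0770; -0.0166 0.4831; -0.2195 0.0090]  nu=[-1.8587, 0.8777]  x^+=[-1.8172, 0.8663, 0.6084]  P^+=[0.1987 0.0374 -0.0363; 0.0374 0.1981 -0.1531; -0.0363 -0.1531 0.7196]
step 4: x^-=[-2.1476, 0.9619, 0.3531]  P^-=[0.3989 0.0696 -0.1814; 0.0696 0.3271 -0.1641; -0.1814 -0.1641 0.9183]  S=[0.8319 0.0241; 0.0241 0.6551]  K=[0.4844 0.0729; 0.0037 0.4541; -0.3062 0.0358]  nu=[4.8012, -3.7057]  x^+=[-0.0924, -0.7028, -1.2493]  P^+=[0.1986 0.0411 -0.0596; 0.0411 0.1920 -0.1704; -0.0596 -0.1704 0.8400]

P_post[2,1] = -0.1704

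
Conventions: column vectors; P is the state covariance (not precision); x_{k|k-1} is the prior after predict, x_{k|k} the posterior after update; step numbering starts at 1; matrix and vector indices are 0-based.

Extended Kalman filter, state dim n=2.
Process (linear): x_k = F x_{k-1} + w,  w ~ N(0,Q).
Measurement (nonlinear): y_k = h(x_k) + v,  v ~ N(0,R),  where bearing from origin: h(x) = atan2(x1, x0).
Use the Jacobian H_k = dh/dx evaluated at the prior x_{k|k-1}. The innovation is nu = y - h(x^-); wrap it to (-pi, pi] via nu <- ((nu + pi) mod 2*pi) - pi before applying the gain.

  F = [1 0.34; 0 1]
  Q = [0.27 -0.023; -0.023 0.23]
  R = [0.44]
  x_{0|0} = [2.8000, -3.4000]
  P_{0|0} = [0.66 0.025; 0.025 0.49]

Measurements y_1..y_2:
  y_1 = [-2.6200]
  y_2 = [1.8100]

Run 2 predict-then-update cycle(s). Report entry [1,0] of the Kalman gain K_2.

step 1: x^-=[1.6440, -3.4000]  P^-=[1.0036 0.1686; 0.1686 0.7200]  H_jac=[0.2384 0.1153]  S=[0.5159]  K=[0.5015; 0.2388]  nu=[-1.4996]  x^+=[0.8920, -3.7581]  P^+=[0.8739 0.1068; 0.1068 0.6906]
step 2: x^-=[-0.3857, -3.7581]  P^-=[1.2964 0.3186; 0.3186 0.9206]  H_jac=[0.2633 -0.0270]  S=[0.5260]  K=[0.6326; 0.1122]  nu=[-2.8001]  x^+=[-2.1570, -4.0723]  P^+=[1.0859 0.2813; 0.2813 0.9140]

K[1,0] = 0.1122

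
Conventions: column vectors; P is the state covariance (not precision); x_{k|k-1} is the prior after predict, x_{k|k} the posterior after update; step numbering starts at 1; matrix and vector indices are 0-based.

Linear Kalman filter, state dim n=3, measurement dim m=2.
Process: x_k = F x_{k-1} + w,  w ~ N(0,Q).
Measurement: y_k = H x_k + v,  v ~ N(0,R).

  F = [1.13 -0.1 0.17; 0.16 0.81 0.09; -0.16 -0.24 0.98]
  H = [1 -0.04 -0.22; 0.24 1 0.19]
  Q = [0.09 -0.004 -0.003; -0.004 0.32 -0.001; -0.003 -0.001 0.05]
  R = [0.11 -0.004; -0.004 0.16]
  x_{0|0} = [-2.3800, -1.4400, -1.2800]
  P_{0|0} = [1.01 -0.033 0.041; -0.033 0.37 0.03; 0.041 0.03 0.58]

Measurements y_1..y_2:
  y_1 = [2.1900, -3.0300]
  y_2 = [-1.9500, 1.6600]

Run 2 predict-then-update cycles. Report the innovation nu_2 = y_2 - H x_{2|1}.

innov = [-3.8132, 3.5515]

step 1: x^-=[-2.7630, -1.6624, -0.5280]  P^-=[1.4223 0.1370 -0.0316; 0.1370 0.5903 -0.0131; -0.0316 -0.0131 0.6247]  S=[1.5662 0.4219; 0.4219 0.9127]  K=[0.8791 0.1111; -0.1245 0.7376; -0.1559 0.1795]  nu=[4.7703, -0.6042]  x^+=[1.3637, -2.7020, -1.3802]  P^+=[0.1181 -0.0342 0.1057; -0.0342 0.1469 -0.1064; 0.1057 -0.1064 0.5808]
step 2: x^-=[1.5765, -2.0946, -0.9224]  P^-=[0.3110 -0.0165 0.2136; -0.0165 0.4028 -0.0427; 0.2136 -0.0427 0.6336]  S=[0.3590 0.0508; 0.0508 0.5989]  K=[0.7228 0.1036; -0.1587 0.6658; 0.1831 0.1997]  nu=[-3.8132, 3.5515]  x^+=[-0.8117, 0.8754, -0.9112]  P^+=[0.1095 -0.0402 0.1454; -0.0402 0.1390 -0.1165; 0.1454 -0.1165 0.5940]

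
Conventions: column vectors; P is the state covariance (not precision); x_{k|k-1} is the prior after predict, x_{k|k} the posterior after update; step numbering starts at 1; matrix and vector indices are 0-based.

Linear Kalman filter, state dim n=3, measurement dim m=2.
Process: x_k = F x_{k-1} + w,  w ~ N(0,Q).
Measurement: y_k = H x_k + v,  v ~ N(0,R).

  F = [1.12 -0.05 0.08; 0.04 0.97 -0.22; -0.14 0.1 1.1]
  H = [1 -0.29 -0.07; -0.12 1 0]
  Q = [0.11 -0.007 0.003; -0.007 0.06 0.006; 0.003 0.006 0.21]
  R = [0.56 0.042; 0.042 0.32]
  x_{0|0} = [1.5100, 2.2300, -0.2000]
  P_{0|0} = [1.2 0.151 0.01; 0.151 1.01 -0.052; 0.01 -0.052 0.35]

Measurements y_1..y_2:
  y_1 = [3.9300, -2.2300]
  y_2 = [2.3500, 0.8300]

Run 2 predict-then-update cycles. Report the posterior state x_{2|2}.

x_post = [2.9460, 0.2608, -1.2510]

step 1: x^-=[1.5637, 2.2675, -0.2084]  P^-=[1.6053 0.1483 -0.1268; 0.1483 1.0629 -0.0609; -0.1268 -0.0609 0.6484]  S=[2.1872 -0.3022; -0.3022 1.3704]  K=[0.7363 0.1300; 0.0353 0.7704; -0.0776 -0.0505]  nu=[3.0093, -4.3099]  x^+=[3.2191, -0.9466, -0.2244]  P^+=[0.4542 0.1270 -0.0071; 0.1270 0.2633 -0.0203; -0.0071 -0.0203 0.6341]
step 2: x^-=[3.6348, -0.7401, -0.7922]  P^-=[0.6691 0.1271 -0.0063; 0.1271 0.3577 -0.1629; -0.0063 -0.1629 0.9829]  S=[1.1845 0.0008; 0.0008 0.6569]  K=[0.5341 0.0706; 0.0290 0.5214; -0.0233 -0.2468]  nu=[-1.5549, 2.0063]  x^+=[2.9460, 0.2608, -1.2510]  P^+=[0.3279 0.0844 0.0200; 0.0844 0.1782 -0.0776; 0.0200 -0.0776 0.9423]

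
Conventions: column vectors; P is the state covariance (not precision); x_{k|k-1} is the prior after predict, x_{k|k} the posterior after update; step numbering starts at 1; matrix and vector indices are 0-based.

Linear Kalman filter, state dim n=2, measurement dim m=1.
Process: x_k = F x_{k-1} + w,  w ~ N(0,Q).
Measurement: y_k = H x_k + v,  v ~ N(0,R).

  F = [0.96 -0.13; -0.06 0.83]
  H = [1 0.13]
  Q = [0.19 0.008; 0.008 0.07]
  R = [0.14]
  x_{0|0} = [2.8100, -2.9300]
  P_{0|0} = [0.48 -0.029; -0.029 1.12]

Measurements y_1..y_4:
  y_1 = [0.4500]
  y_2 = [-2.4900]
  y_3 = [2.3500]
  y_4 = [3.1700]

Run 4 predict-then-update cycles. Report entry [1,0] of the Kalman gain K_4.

K[1,0] = -0.1670

step 1: x^-=[3.0785, -2.6005]  P^-=[0.6585 -0.1638; -0.1638 0.8462]  S=[0.7702]  K=[0.8273; -0.0699]  nu=[-2.2904]  x^+=[1.1836, -2.4404]  P^+=[0.1313 -0.1193; -0.1193 0.8424]
step 2: x^-=[1.4535, -2.0966]  P^-=[0.3551 -0.1864; -0.1864 0.6627]  S=[0.4578]  K=[0.7227; -0.2191]  nu=[-3.6709]  x^+=[-1.1993, -1.2923]  P^+=[0.1160 -0.1140; -0.1140 0.6407]
step 3: x^-=[-0.9834, -1.0006]  P^-=[0.3362 -0.1595; -0.1595 0.5232]  S=[0.4435]  K=[0.7112; -0.2063]  nu=[3.4634]  x^+=[1.4798, -1.7151]  P^+=[0.1118 -0.0944; -0.0944 0.5043]
step 4: x^-=[1.6435, -1.5124]  P^-=[0.3252 -0.1288; -0.1288 0.4272]  S=[0.4389]  K=[0.7027; -0.1670]  nu=[1.7231]  x^+=[2.8544, -1.8001]  P^+=[0.1084 -0.0773; -0.0773 0.4150]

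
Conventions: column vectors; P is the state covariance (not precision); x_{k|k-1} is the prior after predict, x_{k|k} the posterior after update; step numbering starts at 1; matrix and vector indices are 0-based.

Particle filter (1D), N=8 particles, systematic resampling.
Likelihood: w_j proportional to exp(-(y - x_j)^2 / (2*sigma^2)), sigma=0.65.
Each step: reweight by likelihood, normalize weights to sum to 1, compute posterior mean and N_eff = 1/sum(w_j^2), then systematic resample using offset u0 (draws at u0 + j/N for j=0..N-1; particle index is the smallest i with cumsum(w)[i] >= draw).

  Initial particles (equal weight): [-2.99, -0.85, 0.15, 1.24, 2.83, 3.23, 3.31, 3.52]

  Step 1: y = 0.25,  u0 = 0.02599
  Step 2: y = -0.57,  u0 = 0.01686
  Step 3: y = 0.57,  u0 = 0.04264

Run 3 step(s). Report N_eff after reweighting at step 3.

N_eff = 4.8951

step 1: w=[0.0000, 0.1550, 0.6413, 0.2035, 0.0002, 0.0000, 0.0000, 0.0000]  mean=0.2175  Neff=2.0979  idx=[1, 1, 2, 2, 2, 2, 2, 3]
step 2: w=[0.2003, 0.2003, 0.1190, 0.1190, 0.1190, 0.1190, 0.1190, 0.0046]  mean=-0.2456  Neff=6.6216  idx=[0, 0, 1, 1, 2, 4, 5, 6]
step 3: w=[0.0254, 0.0254, 0.0254, 0.0254, 0.2246, 0.2246, 0.2246, 0.2246]  mean=0.0482  Neff=4.8951  idx=[1, 4, 4, 5, 5, 6, 7, 7]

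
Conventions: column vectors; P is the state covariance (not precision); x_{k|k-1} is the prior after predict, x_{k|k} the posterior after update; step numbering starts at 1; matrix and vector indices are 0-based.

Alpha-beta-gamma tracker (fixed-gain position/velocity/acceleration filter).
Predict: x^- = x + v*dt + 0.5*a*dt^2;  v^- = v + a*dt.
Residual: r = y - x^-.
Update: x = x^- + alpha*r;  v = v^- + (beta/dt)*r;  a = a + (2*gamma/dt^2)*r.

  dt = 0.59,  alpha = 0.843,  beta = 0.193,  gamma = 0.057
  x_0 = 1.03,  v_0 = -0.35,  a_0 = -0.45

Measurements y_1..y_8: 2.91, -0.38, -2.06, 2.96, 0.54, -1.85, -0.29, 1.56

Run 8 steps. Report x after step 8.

step 1: x_pred=0.7452  r=2.1648  x^+=2.5701  v^+=0.0927  a^+=0.2590
step 2: x_pred=2.6699  r=-3.0499  x^+=0.0988  v^+=-0.7522  a^+=-0.7398
step 3: x_pred=-0.4738  r=-1.5862  x^+=-1.8110  v^+=-1.7076  a^+=-1.2593
step 4: x_pred=-3.0376  r=5.9976  x^+=2.0184  v^+=-0.4887  a^+=0.7049
step 5: x_pred=1.8527  r=-1.3127  x^+=0.7461  v^+=-0.5022  a^+=0.2749
step 6: x_pred=0.4976  r=-2.3476  x^+=-1.4814  v^+=-1.1080  a^+=-0.4939
step 7: x_pred=-2.2211  r=1.9311  x^+=-0.5932  v^+=-0.7677  a^+=0.1385
step 8: x_pred=-1.0220  r=2.5820  x^+=1.1546  v^+=0.1587  a^+=0.9841

x_post = 1.1546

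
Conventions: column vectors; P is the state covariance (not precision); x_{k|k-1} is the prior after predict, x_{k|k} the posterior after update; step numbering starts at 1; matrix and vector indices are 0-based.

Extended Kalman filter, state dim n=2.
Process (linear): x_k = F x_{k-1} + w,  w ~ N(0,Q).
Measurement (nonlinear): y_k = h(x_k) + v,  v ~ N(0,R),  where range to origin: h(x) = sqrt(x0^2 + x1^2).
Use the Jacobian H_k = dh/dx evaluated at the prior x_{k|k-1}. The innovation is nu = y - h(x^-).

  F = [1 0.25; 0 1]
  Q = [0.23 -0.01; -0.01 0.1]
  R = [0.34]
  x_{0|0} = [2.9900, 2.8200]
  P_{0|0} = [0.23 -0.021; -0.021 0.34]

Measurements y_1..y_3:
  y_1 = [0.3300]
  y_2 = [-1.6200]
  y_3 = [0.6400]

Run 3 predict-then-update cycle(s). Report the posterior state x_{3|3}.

step 1: x^-=[3.6950, 2.8200]  P^-=[0.4708 0.0540; 0.0540 0.4400]  H_jac=[0.7949 0.6067]  S=[0.8515]  K=[0.4779; 0.3639]  nu=[-4.3182]  x^+=[1.6312, 1.2486]  P^+=[0.2762 -0.0941; -0.0941 0.3272]
step 2: x^-=[1.9433, 1.2486]  P^-=[0.4796 -0.0223; -0.0223 0.4272]  H_jac=[0.8413 0.5406]  S=[0.7841]  K=[0.4993; 0.2706]  nu=[-3.9299]  x^+=[-0.0189, 0.1851]  P^+=[0.2842 -0.1282; -0.1282 0.3698]
step 3: x^-=[0.0274, 0.1851]  P^-=[0.4732 -0.0458; -0.0458 0.4698]  H_jac=[0.1465 0.9892]  S=[0.7966]  K=[0.0302; 0.5750]  nu=[0.4529]  x^+=[0.0411, 0.4455]  P^+=[0.4724 -0.0596; -0.0596 0.2064]

x_post = [0.0411, 0.4455]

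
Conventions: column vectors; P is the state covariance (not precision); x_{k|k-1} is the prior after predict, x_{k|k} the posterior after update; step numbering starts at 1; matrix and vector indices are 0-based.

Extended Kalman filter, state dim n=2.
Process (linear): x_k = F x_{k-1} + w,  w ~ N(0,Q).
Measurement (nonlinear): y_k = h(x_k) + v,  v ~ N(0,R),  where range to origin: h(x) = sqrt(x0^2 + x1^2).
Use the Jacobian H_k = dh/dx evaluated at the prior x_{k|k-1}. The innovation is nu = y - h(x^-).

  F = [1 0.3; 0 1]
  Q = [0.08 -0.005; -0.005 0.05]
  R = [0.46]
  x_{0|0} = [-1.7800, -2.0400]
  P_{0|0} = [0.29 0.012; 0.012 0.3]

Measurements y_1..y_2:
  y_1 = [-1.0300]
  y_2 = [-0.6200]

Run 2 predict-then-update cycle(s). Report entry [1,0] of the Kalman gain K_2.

step 1: x^-=[-2.3920, -2.0400]  P^-=[0.4042 0.0970; 0.0970 0.3500]  H_jac=[-0.7609 -0.6489]  S=[0.9372]  K=[-0.3953; -0.3211]  nu=[-4.1738]  x^+=[-0.7420, -0.6998]  P^+=[0.2577 -0.0220; -0.0220 0.2534]
step 2: x^-=[-0.9519, -0.6998]  P^-=[0.3474 0.0490; 0.0490 0.3034]  H_jac=[-0.8057 -0.5923]  S=[0.8387]  K=[-0.3683; -0.2614]  nu=[-1.8015]  x^+=[-0.2884, -0.2290]  P^+=[0.2336 -0.0317; -0.0317 0.2461]

K[1,0] = -0.2614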